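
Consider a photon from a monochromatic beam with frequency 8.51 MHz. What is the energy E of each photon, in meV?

Use h = 6.62607015 × 10^-34 J·s, 1 eV = 1.602176634 × 10^-19 J.
Convert to SI: f = 8.51 MHz = 8.51 × 10^6 Hz.
Apply E = hf: E = 5.639 × 10^-27 J.
Converting to meV: E = 3.519 × 10^-5 meV ≈ 3.52 × 10^-5 meV.

3.52 × 10^-5 meV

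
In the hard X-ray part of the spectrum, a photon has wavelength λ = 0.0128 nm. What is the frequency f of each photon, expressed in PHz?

2.34 × 10^4 PHz

Convert to SI: λ = 0.0128 nm = 1.28 × 10^-11 m.
The photon relation is f = c/λ, giving f = 2.342 × 10^19 Hz.
Converting to PHz: f = 23420 PHz ≈ 2.34 × 10^4 PHz.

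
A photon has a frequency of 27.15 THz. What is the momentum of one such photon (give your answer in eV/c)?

0.112 eV/c

Use h = 6.62607015e-34 J·s, c = 2.99792458e8 m/s, 1 eV = 1.602176634e-19 J.
First convert: f = 27.15 THz = 2.715e13 Hz.
For a photon p = hf/c, so p = 6.001e-29 kg·m/s.
Converting to eV/c: p = 0.1123 eV/c ≈ 0.112 eV/c.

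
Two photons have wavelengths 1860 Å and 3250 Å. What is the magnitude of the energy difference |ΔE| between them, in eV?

Using E = hc/λ: E₁ = 1.068e-18 J, E₂ = 6.112e-19 J.
|ΔE| = |1.068e-18 − 6.112e-19| = 4.57e-19 J = 2.85 eV.

2.85 eV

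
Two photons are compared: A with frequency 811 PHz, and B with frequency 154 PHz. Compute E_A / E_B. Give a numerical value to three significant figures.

5.27

E_A = 5.374 × 10^-16 J (from frequency = 811 PHz, via E = hf).
E_B = 1.020 × 10^-16 J (from frequency = 154 PHz, via E = hf).
Ratio = 5.374 × 10^-16 / 1.020 × 10^-16 = 5.27.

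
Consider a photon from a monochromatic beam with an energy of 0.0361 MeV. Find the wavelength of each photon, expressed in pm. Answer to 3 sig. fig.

34.3 pm

First convert: E = 0.0361 MeV = 5.7839 × 10^-15 J.
For a photon λ = hc/E, so λ = 3.434 × 10^-11 m.
Converting to pm: λ = 34.34 pm ≈ 34.3 pm.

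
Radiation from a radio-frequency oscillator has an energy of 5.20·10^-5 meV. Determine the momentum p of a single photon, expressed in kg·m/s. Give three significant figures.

Convert to SI: E = 5.20·10^-5 meV = 8.3313·10^-27 J.
Apply p = E/c: p = 2.779·10^-35 kg·m/s.
So p ≈ 2.78·10^-35 kg·m/s.

2.78·10^-35 kg·m/s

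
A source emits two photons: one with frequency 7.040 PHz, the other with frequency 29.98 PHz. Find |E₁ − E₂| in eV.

94.9 eV

Using E = hf: E₁ = 4.6648e-18 J, E₂ = 1.9865e-17 J.
|ΔE| = |4.6648e-18 − 1.9865e-17| = 1.52e-17 J = 94.9 eV.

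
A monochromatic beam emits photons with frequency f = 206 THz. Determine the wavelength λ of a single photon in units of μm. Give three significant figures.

In SI units: f = 206 THz = 2.06·10^14 Hz.
For a photon λ = c/f, so λ = 1.455·10^-6 m.
Converting to μm: λ = 1.455 μm ≈ 1.46 μm.

1.46 μm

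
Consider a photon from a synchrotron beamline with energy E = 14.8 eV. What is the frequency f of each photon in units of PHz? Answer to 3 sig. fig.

3.58 PHz

(h = 6.62607015e-34 J·s, 1 eV = 1.602176634e-19 J.)
In SI units: E = 14.8 eV = 2.3712e-18 J.
For a photon f = E/h, so f = 3.579e15 Hz.
Converting to PHz: f = 3.579 PHz ≈ 3.58 PHz.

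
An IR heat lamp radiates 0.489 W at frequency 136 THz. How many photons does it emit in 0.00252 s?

Total energy: E_total = P·t = 0.489 × 0.00252 = 0.001232 J.
Per-photon energy: E = 9.011 × 10^-20 J.
N = E_total / E_photon = 1.37 × 10^16.

1.37 × 10^16 photons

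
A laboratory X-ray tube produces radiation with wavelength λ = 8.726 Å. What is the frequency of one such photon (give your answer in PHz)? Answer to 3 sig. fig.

Use c = 2.99792458·10^8 m/s.
First convert: λ = 8.726 Å = 8.726·10^-10 m.
For a photon f = c/λ, so f = 3.436·10^17 Hz.
Converting to PHz: f = 343.6 PHz ≈ 344 PHz.

344 PHz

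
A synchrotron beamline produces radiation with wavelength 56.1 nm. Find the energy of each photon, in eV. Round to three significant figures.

22.1 eV

First convert: λ = 56.1 nm = 5.61e-8 m.
For a photon E = hc/λ, so E = 3.541e-18 J.
Converting to eV: E = 22.10 eV ≈ 22.1 eV.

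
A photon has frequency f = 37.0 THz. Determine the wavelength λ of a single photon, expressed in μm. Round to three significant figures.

Convert to SI: f = 37.0 THz = 3.70 × 10^13 Hz.
The photon relation is λ = c/f, giving λ = 8.102 × 10^-6 m.
Converting to μm: λ = 8.102 μm ≈ 8.10 μm.

8.10 μm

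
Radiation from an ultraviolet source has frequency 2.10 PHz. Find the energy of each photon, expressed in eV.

Take h = 6.62607015 × 10^-34 J·s, 1 eV = 1.602176634 × 10^-19 J.
Convert to SI: f = 2.10 PHz = 2.10 × 10^15 Hz.
For a photon E = hf, so E = 1.391 × 10^-18 J.
Converting to eV: E = 8.685 eV ≈ 8.68 eV.

8.68 eV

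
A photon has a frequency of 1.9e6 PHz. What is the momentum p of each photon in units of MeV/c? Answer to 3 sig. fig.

7.86 MeV/c

In SI units: f = 1.9e6 PHz = 1.9e21 Hz.
Apply p = hf/c: p = 4.199e-21 kg·m/s.
Converting to MeV/c: p = 7.858 MeV/c ≈ 7.86 MeV/c.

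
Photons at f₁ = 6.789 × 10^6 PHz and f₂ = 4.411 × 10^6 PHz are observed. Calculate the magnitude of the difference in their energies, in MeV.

Using E = hf: E₁ = 4.4984 × 10^-12 J, E₂ = 2.9228 × 10^-12 J.
|ΔE| = |4.4984 × 10^-12 − 2.9228 × 10^-12| = 1.58 × 10^-12 J = 9.83 MeV.

9.83 MeV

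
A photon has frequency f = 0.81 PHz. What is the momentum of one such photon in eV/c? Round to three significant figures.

3.35 eV/c

Take h = 6.62607015e-34 J·s, c = 2.99792458e8 m/s, 1 eV = 1.602176634e-19 J.
Convert to SI: f = 0.81 PHz = 8.1e14 Hz.
The photon relation is p = hf/c, giving p = 1.790e-27 kg·m/s.
Converting to eV/c: p = 3.350 eV/c ≈ 3.35 eV/c.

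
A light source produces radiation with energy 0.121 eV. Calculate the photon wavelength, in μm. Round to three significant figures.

10.2 μm

Use h = 6.62607015 × 10^-34 J·s, c = 2.99792458 × 10^8 m/s, 1 eV = 1.602176634 × 10^-19 J.
Convert to SI: E = 0.121 eV = 1.9386 × 10^-20 J.
Since λ = hc/E for a photon, λ = 1.025 × 10^-5 m.
Converting to μm: λ = 10.25 μm ≈ 10.2 μm.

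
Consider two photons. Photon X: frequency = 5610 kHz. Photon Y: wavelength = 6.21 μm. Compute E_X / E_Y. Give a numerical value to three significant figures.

E_X = 3.717·10^-27 J (from frequency = 5610 kHz, via E = hf).
E_Y = 3.199·10^-20 J (from wavelength = 6.21 μm, via E = hc/λ).
Ratio = 3.717·10^-27 / 3.199·10^-20 = 1.16·10^-7.

1.16·10^-7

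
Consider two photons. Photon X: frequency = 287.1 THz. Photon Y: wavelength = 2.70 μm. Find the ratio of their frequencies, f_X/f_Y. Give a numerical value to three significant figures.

2.59

f_X = 2.871 × 10^14 Hz (from frequency = 287.1 THz, via f given directly).
f_Y = 1.110 × 10^14 Hz (from wavelength = 2.70 μm, via f = c/λ).
Ratio = 2.871 × 10^14 / 1.110 × 10^14 = 2.59.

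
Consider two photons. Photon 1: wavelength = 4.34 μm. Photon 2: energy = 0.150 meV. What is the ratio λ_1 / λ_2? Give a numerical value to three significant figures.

λ_1 = 4.340 × 10^-6 m (from wavelength = 4.34 μm, via λ given directly).
λ_2 = 0.008266 m (from energy = 0.150 meV, via λ = hc/E).
Ratio = 4.340 × 10^-6 / 0.008266 = 5.25 × 10^-4.

5.25 × 10^-4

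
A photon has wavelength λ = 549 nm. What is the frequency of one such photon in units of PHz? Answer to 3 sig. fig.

0.546 PHz

Use c = 2.99792458 × 10^8 m/s.
First convert: λ = 549 nm = 5.49 × 10^-7 m.
Since f = c/λ for a photon, f = 5.461 × 10^14 Hz.
Converting to PHz: f = 0.5461 PHz ≈ 0.546 PHz.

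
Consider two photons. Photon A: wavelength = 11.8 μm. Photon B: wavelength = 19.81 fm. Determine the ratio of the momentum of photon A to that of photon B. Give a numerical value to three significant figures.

1.68 × 10^-9

p_A = 5.615 × 10^-29 kg·m/s (from wavelength = 11.8 μm, via p = h/λ).
p_B = 3.345 × 10^-20 kg·m/s (from wavelength = 19.81 fm, via p = h/λ).
Ratio = 5.615 × 10^-29 / 3.345 × 10^-20 = 1.68 × 10^-9.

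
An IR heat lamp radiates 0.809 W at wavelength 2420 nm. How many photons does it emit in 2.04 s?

Total energy: E_total = P·t = 0.809 × 2.04 = 1.650 J.
Per-photon energy: E = 8.208e-20 J.
N = E_total / E_photon = 2.01e19.

2.01e19 photons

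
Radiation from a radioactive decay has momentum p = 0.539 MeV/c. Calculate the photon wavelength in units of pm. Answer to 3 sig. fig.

Convert to SI: p = 0.539 MeV/c = 2.8806 × 10^-22 kg·m/s.
For a photon λ = h/p, so λ = 2.300 × 10^-12 m.
Converting to pm: λ = 2.300 pm ≈ 2.30 pm.

2.30 pm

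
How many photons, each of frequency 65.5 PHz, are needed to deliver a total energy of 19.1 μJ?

Per-photon energy: E = 4.340·10^-17 J (from frequency = 65.5 PHz).
N = E_total / E_photon = 1.91·10^-5 J / 4.340·10^-17 J = 4.40·10^11.

4.40·10^11 photons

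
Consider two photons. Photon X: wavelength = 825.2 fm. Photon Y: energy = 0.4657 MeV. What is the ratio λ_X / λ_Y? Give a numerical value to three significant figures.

λ_X = 8.252e-13 m (from wavelength = 825.2 fm, via λ given directly).
λ_Y = 2.662e-12 m (from energy = 0.4657 MeV, via λ = hc/E).
Ratio = 8.252e-13 / 2.662e-12 = 0.310.

0.310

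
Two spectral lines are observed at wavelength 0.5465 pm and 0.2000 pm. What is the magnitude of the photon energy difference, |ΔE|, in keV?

3930 keV

Using E = hc/λ: E₁ = 3.6349e-13 J, E₂ = 9.9322e-13 J.
|ΔE| = |3.6349e-13 − 9.9322e-13| = 6.30e-13 J = 3930 keV.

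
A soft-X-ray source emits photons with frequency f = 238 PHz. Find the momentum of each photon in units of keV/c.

Convert to SI: f = 238 PHz = 2.38e17 Hz.
For a photon p = hf/c, so p = 5.260e-25 kg·m/s.
Converting to keV/c: p = 0.9843 keV/c ≈ 0.984 keV/c.

0.984 keV/c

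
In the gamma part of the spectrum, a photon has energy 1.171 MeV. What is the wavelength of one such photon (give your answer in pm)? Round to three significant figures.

Use h = 6.62607015·10^-34 J·s, c = 2.99792458·10^8 m/s, 1 eV = 1.602176634·10^-19 J.
First convert: E = 1.171 MeV = 1.8761·10^-13 J.
Since λ = hc/E for a photon, λ = 1.059·10^-12 m.
Converting to pm: λ = 1.059 pm ≈ 1.06 pm.

1.06 pm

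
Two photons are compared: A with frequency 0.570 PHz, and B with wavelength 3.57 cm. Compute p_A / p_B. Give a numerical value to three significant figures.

6.79e4

p_A = 1.260e-27 kg·m/s (from frequency = 0.570 PHz, via p = hf/c).
p_B = 1.856e-32 kg·m/s (from wavelength = 3.57 cm, via p = h/λ).
Ratio = 1.260e-27 / 1.856e-32 = 6.79e4.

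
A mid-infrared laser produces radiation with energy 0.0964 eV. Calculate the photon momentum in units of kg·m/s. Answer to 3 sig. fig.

5.15 × 10^-29 kg·m/s

Take c = 2.99792458 × 10^8 m/s, 1 eV = 1.602176634 × 10^-19 J.
Convert to SI: E = 0.0964 eV = 1.5445 × 10^-20 J.
The photon relation is p = E/c, giving p = 5.152 × 10^-29 kg·m/s.
So p ≈ 5.15 × 10^-29 kg·m/s.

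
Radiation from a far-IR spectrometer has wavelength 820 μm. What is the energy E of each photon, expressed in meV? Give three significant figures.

1.51 meV

In SI units: λ = 820 μm = 8.2 × 10^-4 m.
Since E = hc/λ for a photon, E = 2.422 × 10^-22 J.
Converting to meV: E = 1.512 meV ≈ 1.51 meV.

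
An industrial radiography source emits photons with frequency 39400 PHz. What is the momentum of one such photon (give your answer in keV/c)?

163 keV/c

In SI units: f = 39400 PHz = 3.94·10^19 Hz.
Apply p = hf/c: p = 8.708·10^-23 kg·m/s.
Converting to keV/c: p = 162.9 keV/c ≈ 163 keV/c.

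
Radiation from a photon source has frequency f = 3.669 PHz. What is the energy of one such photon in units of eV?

15.2 eV

First convert: f = 3.669 PHz = 3.669·10^15 Hz.
Since E = hf for a photon, E = 2.431·10^-18 J.
Converting to eV: E = 15.17 eV ≈ 15.2 eV.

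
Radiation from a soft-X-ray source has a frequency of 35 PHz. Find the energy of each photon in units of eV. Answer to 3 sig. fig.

First convert: f = 35 PHz = 3.5 × 10^16 Hz.
Apply E = hf: E = 2.319 × 10^-17 J.
Converting to eV: E = 144.7 eV ≈ 145 eV.

145 eV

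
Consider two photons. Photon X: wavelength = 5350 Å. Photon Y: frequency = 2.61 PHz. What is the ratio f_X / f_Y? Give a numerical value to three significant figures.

0.215

f_X = 5.604e14 Hz (from wavelength = 5350 Å, via f = c/λ).
f_Y = 2.610e15 Hz (from frequency = 2.61 PHz, via f given directly).
Ratio = 5.604e14 / 2.610e15 = 0.215.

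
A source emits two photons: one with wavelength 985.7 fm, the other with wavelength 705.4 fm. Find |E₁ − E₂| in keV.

500 keV

Using E = hc/λ: E₁ = 2.0153 × 10^-13 J, E₂ = 2.8161 × 10^-13 J.
|ΔE| = |2.0153 × 10^-13 − 2.8161 × 10^-13| = 8.01 × 10^-14 J = 500 keV.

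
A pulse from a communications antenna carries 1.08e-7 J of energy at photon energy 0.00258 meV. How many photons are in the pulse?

Per-photon energy: E = 4.134e-25 J (from energy = 0.00258 meV).
N = E_total / E_photon = 1.08e-7 J / 4.134e-25 J = 2.61e17.

2.61e17 photons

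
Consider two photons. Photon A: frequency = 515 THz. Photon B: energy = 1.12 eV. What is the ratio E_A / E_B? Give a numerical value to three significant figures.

E_A = 3.412 × 10^-19 J (from frequency = 515 THz, via E = hf).
E_B = 1.794 × 10^-19 J (from energy = 1.12 eV, via E given directly).
Ratio = 3.412 × 10^-19 / 1.794 × 10^-19 = 1.90.

1.90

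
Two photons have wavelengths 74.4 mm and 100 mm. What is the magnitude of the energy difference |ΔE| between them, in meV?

4.27 × 10^-3 meV

Using E = hc/λ: E₁ = 2.670 × 10^-24 J, E₂ = 1.986 × 10^-24 J.
|ΔE| = |2.670 × 10^-24 − 1.986 × 10^-24| = 6.84 × 10^-25 J = 4.27 × 10^-3 meV.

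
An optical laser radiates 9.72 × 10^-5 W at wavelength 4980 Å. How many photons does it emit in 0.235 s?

5.73 × 10^13 photons

Total energy: E_total = P·t = 9.72 × 10^-5 × 0.235 = 2.284 × 10^-5 J.
Per-photon energy: E = 3.989 × 10^-19 J.
N = E_total / E_photon = 5.73 × 10^13.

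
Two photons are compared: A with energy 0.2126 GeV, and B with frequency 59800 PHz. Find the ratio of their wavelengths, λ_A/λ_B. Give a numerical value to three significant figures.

λ_A = 5.832e-15 m (from energy = 0.2126 GeV, via λ = hc/E).
λ_B = 5.013e-12 m (from frequency = 59800 PHz, via λ = c/f).
Ratio = 5.832e-15 / 5.013e-12 = 1.16e-3.

1.16e-3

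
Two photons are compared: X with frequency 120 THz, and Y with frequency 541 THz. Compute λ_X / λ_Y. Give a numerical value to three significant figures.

λ_X = 2.498 × 10^-6 m (from frequency = 120 THz, via λ = c/f).
λ_Y = 5.541 × 10^-7 m (from frequency = 541 THz, via λ = c/f).
Ratio = 2.498 × 10^-6 / 5.541 × 10^-7 = 4.51.

4.51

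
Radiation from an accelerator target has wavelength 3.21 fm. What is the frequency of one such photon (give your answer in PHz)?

First convert: λ = 3.21 fm = 3.21e-15 m.
For a photon f = c/λ, so f = 9.339e22 Hz.
Converting to PHz: f = 9.339e7 PHz ≈ 9.34e7 PHz.

9.34e7 PHz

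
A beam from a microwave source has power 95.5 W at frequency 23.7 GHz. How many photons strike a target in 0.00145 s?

Total energy: E_total = P·t = 95.5 × 0.00145 = 0.1385 J.
Per-photon energy: E = 1.570·10^-23 J.
N = E_total / E_photon = 8.82·10^21.

8.82·10^21 photons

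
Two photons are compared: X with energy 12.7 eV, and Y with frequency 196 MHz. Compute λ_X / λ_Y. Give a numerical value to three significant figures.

λ_X = 9.763 × 10^-8 m (from energy = 12.7 eV, via λ = hc/E).
λ_Y = 1.530 m (from frequency = 196 MHz, via λ = c/f).
Ratio = 9.763 × 10^-8 / 1.530 = 6.38 × 10^-8.

6.38 × 10^-8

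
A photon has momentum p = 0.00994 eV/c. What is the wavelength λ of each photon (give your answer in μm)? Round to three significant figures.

125 μm

Convert to SI: p = 0.00994 eV/c = 5.3122e-30 kg·m/s.
For a photon λ = h/p, so λ = 1.247e-4 m.
Converting to μm: λ = 124.7 μm ≈ 125 μm.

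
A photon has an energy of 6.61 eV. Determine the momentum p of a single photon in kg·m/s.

Take c = 2.99792458 × 10^8 m/s, 1 eV = 1.602176634 × 10^-19 J.
First convert: E = 6.61 eV = 1.0590 × 10^-18 J.
Apply p = E/c: p = 3.533 × 10^-27 kg·m/s.
So p ≈ 3.53 × 10^-27 kg·m/s.

3.53 × 10^-27 kg·m/s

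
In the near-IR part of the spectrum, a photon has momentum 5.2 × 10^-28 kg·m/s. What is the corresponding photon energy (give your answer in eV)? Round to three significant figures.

0.973 eV

Use c = 2.99792458 × 10^8 m/s, 1 eV = 1.602176634 × 10^-19 J.
The photon relation is E = pc, giving E = 1.559 × 10^-19 J.
Converting to eV: E = 0.9730 eV ≈ 0.973 eV.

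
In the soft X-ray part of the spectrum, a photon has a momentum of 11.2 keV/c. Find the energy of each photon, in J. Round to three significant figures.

1.79e-15 J

In SI units: p = 11.2 keV/c = 5.9856e-24 kg·m/s.
For a photon E = pc, so E = 1.794e-15 J.
So E ≈ 1.79e-15 J.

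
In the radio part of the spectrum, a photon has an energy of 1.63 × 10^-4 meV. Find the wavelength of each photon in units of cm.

(h = 6.62607015 × 10^-34 J·s, c = 2.99792458 × 10^8 m/s, 1 eV = 1.602176634 × 10^-19 J.)
In SI units: E = 1.63 × 10^-4 meV = 2.6115 × 10^-26 J.
Apply λ = hc/E: λ = 7.606 m.
Converting to cm: λ = 760.6 cm ≈ 761 cm.

761 cm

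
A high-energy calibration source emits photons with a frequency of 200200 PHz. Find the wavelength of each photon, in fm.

1500 fm

Convert to SI: f = 200200 PHz = 2.002·10^20 Hz.
Apply λ = c/f: λ = 1.497·10^-12 m.
Converting to fm: λ = 1497 fm ≈ 1500 fm.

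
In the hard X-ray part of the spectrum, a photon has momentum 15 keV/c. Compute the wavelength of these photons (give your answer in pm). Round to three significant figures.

Convert to SI: p = 15 keV/c = 8.0164e-24 kg·m/s.
Apply λ = h/p: λ = 8.266e-11 m.
Converting to pm: λ = 82.66 pm ≈ 82.7 pm.

82.7 pm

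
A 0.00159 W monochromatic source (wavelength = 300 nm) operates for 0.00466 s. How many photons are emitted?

1.12·10^13 photons

Total energy: E_total = P·t = 0.00159 × 0.00466 = 7.409·10^-6 J.
Per-photon energy: E = 6.621·10^-19 J.
N = E_total / E_photon = 1.12·10^13.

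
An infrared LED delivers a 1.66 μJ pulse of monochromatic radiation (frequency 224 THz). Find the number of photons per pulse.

1.12e13 photons

Per-photon energy: E = 1.484e-19 J (from frequency = 224 THz).
N = E_total / E_photon = 1.66e-6 J / 1.484e-19 J = 1.12e13.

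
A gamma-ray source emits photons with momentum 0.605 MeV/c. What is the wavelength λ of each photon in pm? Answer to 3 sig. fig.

Use h = 6.62607015e-34 J·s, c = 2.99792458e8 m/s, 1 eV = 1.602176634e-19 J.
In SI units: p = 0.605 MeV/c = 3.2333e-22 kg·m/s.
The photon relation is λ = h/p, giving λ = 2.049e-12 m.
Converting to pm: λ = 2.049 pm ≈ 2.05 pm.

2.05 pm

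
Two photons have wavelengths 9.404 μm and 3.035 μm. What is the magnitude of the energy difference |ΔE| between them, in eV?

0.277 eV

Using E = hc/λ: E₁ = 2.1123 × 10^-20 J, E₂ = 6.5451 × 10^-20 J.
|ΔE| = |2.1123 × 10^-20 − 6.5451 × 10^-20| = 4.43 × 10^-20 J = 0.277 eV.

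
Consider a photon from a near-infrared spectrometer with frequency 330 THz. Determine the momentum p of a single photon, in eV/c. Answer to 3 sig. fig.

Use h = 6.62607015 × 10^-34 J·s, c = 2.99792458 × 10^8 m/s, 1 eV = 1.602176634 × 10^-19 J.
Convert to SI: f = 330 THz = 3.3 × 10^14 Hz.
Since p = hf/c for a photon, p = 7.294 × 10^-28 kg·m/s.
Converting to eV/c: p = 1.365 eV/c ≈ 1.36 eV/c.

1.36 eV/c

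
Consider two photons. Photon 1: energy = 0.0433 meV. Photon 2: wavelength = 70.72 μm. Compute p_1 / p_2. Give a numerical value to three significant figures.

p_1 = 2.314 × 10^-32 kg·m/s (from energy = 0.0433 meV, via p = E/c).
p_2 = 9.369 × 10^-30 kg·m/s (from wavelength = 70.72 μm, via p = h/λ).
Ratio = 2.314 × 10^-32 / 9.369 × 10^-30 = 2.47 × 10^-3.

2.47 × 10^-3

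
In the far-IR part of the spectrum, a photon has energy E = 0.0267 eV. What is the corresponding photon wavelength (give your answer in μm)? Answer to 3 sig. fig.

46.4 μm

Take h = 6.62607015e-34 J·s, c = 2.99792458e8 m/s, 1 eV = 1.602176634e-19 J.
First convert: E = 0.0267 eV = 4.2778e-21 J.
The photon relation is λ = hc/E, giving λ = 4.644e-5 m.
Converting to μm: λ = 46.44 μm ≈ 46.4 μm.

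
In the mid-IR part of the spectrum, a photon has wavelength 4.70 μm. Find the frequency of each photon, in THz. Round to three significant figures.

63.8 THz

(c = 2.99792458e8 m/s.)
First convert: λ = 4.70 μm = 4.70e-6 m.
The photon relation is f = c/λ, giving f = 6.379e13 Hz.
Converting to THz: f = 63.79 THz ≈ 63.8 THz.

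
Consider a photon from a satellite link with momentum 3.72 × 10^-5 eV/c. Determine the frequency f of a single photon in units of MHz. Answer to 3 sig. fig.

In SI units: p = 3.72 × 10^-5 eV/c = 1.9881 × 10^-32 kg·m/s.
For a photon f = pc/h, so f = 8.995 × 10^9 Hz.
Converting to MHz: f = 8995 MHz ≈ 8990 MHz.

8990 MHz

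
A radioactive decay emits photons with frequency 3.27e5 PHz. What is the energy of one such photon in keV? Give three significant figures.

1350 keV

In SI units: f = 3.27e5 PHz = 3.27e20 Hz.
Since E = hf for a photon, E = 2.167e-13 J.
Converting to keV: E = 1352 keV ≈ 1350 keV.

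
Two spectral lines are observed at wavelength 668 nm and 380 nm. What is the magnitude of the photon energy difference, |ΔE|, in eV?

Using E = hc/λ: E₁ = 2.974e-19 J, E₂ = 5.227e-19 J.
|ΔE| = |2.974e-19 − 5.227e-19| = 2.25e-19 J = 1.41 eV.

1.41 eV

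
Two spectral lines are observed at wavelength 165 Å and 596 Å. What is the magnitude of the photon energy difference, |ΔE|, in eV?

Using E = hc/λ: E₁ = 1.204·10^-17 J, E₂ = 3.333·10^-18 J.
|ΔE| = |1.204·10^-17 − 3.333·10^-18| = 8.71·10^-18 J = 54.3 eV.

54.3 eV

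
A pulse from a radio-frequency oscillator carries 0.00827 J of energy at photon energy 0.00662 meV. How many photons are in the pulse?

Per-photon energy: E = 1.061 × 10^-24 J (from energy = 0.00662 meV).
N = E_total / E_photon = 0.00827 J / 1.061 × 10^-24 J = 7.80 × 10^21.

7.80 × 10^21 photons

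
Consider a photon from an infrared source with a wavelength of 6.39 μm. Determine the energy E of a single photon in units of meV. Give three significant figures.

194 meV

In SI units: λ = 6.39 μm = 6.39 × 10^-6 m.
For a photon E = hc/λ, so E = 3.109 × 10^-20 J.
Converting to meV: E = 194.0 meV ≈ 194 meV.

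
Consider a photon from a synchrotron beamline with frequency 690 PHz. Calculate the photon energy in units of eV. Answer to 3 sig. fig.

2850 eV

Take h = 6.62607015e-34 J·s, 1 eV = 1.602176634e-19 J.
First convert: f = 690 PHz = 6.9e17 Hz.
Apply E = hf: E = 4.572e-16 J.
Converting to eV: E = 2854 eV ≈ 2850 eV.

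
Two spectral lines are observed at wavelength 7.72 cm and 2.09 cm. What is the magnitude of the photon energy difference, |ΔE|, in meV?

0.0433 meV

Using E = hc/λ: E₁ = 2.573 × 10^-24 J, E₂ = 9.505 × 10^-24 J.
|ΔE| = |2.573 × 10^-24 − 9.505 × 10^-24| = 6.93 × 10^-24 J = 0.0433 meV.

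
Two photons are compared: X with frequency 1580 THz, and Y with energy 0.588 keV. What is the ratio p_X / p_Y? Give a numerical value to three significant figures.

0.0111

p_X = 3.492 × 10^-27 kg·m/s (from frequency = 1580 THz, via p = hf/c).
p_Y = 3.142 × 10^-25 kg·m/s (from energy = 0.588 keV, via p = E/c).
Ratio = 3.492 × 10^-27 / 3.142 × 10^-25 = 0.0111.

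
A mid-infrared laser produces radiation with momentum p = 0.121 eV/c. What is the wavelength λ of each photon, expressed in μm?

10.2 μm

Convert to SI: p = 0.121 eV/c = 6.4666·10^-29 kg·m/s.
For a photon λ = h/p, so λ = 1.025·10^-5 m.
Converting to μm: λ = 10.25 μm ≈ 10.2 μm.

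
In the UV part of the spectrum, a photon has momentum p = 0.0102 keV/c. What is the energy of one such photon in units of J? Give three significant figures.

1.63·10^-18 J

First convert: p = 0.0102 keV/c = 5.4512·10^-27 kg·m/s.
For a photon E = pc, so E = 1.634·10^-18 J.
So E ≈ 1.63·10^-18 J.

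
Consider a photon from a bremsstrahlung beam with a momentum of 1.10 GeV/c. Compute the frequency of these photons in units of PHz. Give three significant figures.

2.66e8 PHz

Take h = 6.62607015e-34 J·s, c = 2.99792458e8 m/s, 1 eV = 1.602176634e-19 J.
Convert to SI: p = 1.10 GeV/c = 5.8787e-19 kg·m/s.
Since f = pc/h for a photon, f = 2.660e23 Hz.
Converting to PHz: f = 2.660e8 PHz ≈ 2.66e8 PHz.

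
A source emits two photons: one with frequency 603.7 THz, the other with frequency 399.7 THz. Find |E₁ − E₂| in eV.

Using E = hf: E₁ = 4.0002·10^-19 J, E₂ = 2.6484·10^-19 J.
|ΔE| = |4.0002·10^-19 − 2.6484·10^-19| = 1.35·10^-19 J = 0.844 eV.

0.844 eV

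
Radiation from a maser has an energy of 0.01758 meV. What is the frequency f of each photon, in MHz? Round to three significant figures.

4250 MHz

Use h = 6.62607015e-34 J·s, 1 eV = 1.602176634e-19 J.
First convert: E = 0.01758 meV = 2.8166e-24 J.
Since f = E/h for a photon, f = 4.251e9 Hz.
Converting to MHz: f = 4251 MHz ≈ 4250 MHz.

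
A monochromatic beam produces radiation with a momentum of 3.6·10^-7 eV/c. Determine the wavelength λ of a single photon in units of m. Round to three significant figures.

3.44 m

First convert: p = 3.6·10^-7 eV/c = 1.9239·10^-34 kg·m/s.
Since λ = h/p for a photon, λ = 3.444 m.
So λ ≈ 3.44 m.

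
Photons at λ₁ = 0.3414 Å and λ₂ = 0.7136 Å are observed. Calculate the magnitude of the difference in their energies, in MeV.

0.0189 MeV

Using E = hc/λ: E₁ = 5.8185e-15 J, E₂ = 2.7837e-15 J.
|ΔE| = |5.8185e-15 − 2.7837e-15| = 3.03e-15 J = 0.0189 MeV.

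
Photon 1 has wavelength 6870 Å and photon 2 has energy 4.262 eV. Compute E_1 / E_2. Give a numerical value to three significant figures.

E_1 = 2.891e-19 J (from wavelength = 6870 Å, via E = hc/λ).
E_2 = 6.828e-19 J (from energy = 4.262 eV, via E given directly).
Ratio = 2.891e-19 / 6.828e-19 = 0.423.

0.423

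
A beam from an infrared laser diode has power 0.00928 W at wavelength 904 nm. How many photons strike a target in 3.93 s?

Total energy: E_total = P·t = 0.00928 × 3.93 = 0.03647 J.
Per-photon energy: E = 2.197 × 10^-19 J.
N = E_total / E_photon = 1.66 × 10^17.

1.66 × 10^17 photons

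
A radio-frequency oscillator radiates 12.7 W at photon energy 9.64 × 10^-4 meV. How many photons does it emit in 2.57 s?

Total energy: E_total = P·t = 12.7 × 2.57 = 32.64 J.
Per-photon energy: E = 1.544 × 10^-25 J.
N = E_total / E_photon = 2.11 × 10^26.

2.11 × 10^26 photons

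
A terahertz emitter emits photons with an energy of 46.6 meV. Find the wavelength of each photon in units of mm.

(h = 6.62607015e-34 J·s, c = 2.99792458e8 m/s, 1 eV = 1.602176634e-19 J.)
First convert: E = 46.6 meV = 7.4661e-21 J.
Since λ = hc/E for a photon, λ = 2.661e-5 m.
Converting to mm: λ = 0.02661 mm ≈ 0.0266 mm.

0.0266 mm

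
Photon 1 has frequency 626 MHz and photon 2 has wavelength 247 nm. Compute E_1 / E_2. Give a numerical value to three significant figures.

E_1 = 4.148 × 10^-25 J (from frequency = 626 MHz, via E = hf).
E_2 = 8.042 × 10^-19 J (from wavelength = 247 nm, via E = hc/λ).
Ratio = 4.148 × 10^-25 / 8.042 × 10^-19 = 5.16 × 10^-7.

5.16 × 10^-7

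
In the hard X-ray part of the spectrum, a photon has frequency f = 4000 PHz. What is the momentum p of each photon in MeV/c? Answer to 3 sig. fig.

First convert: f = 4000 PHz = 4.0e18 Hz.
For a photon p = hf/c, so p = 8.841e-24 kg·m/s.
Converting to MeV/c: p = 0.01654 MeV/c ≈ 0.0165 MeV/c.

0.0165 MeV/c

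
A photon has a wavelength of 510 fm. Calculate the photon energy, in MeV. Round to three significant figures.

2.43 MeV

Convert to SI: λ = 510 fm = 5.1e-13 m.
For a photon E = hc/λ, so E = 3.895e-13 J.
Converting to MeV: E = 2.431 MeV ≈ 2.43 MeV.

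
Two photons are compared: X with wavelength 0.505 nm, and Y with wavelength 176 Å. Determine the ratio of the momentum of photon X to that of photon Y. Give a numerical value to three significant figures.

p_X = 1.312 × 10^-24 kg·m/s (from wavelength = 0.505 nm, via p = h/λ).
p_Y = 3.765 × 10^-26 kg·m/s (from wavelength = 176 Å, via p = h/λ).
Ratio = 1.312 × 10^-24 / 3.765 × 10^-26 = 34.9.

34.9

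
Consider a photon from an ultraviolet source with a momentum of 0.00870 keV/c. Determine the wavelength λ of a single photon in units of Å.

1430 Å

Take h = 6.62607015·10^-34 J·s, c = 2.99792458·10^8 m/s, 1 eV = 1.602176634·10^-19 J.
Convert to SI: p = 0.00870 keV/c = 4.6495·10^-27 kg·m/s.
Since λ = h/p for a photon, λ = 1.425·10^-7 m.
Converting to Å: λ = 1425 Å ≈ 1430 Å.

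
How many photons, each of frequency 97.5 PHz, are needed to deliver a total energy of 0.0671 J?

1.04 × 10^15 photons

Per-photon energy: E = 6.460 × 10^-17 J (from frequency = 97.5 PHz).
N = E_total / E_photon = 0.0671 J / 6.460 × 10^-17 J = 1.04 × 10^15.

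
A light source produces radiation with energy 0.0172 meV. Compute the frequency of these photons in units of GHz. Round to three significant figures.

Use h = 6.62607015 × 10^-34 J·s, 1 eV = 1.602176634 × 10^-19 J.
Convert to SI: E = 0.0172 meV = 2.7557 × 10^-24 J.
The photon relation is f = E/h, giving f = 4.159 × 10^9 Hz.
Converting to GHz: f = 4.159 GHz ≈ 4.16 GHz.

4.16 GHz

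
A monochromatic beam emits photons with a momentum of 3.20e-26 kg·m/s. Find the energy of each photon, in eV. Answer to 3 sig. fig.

59.9 eV

(c = 2.99792458e8 m/s, 1 eV = 1.602176634e-19 J.)
For a photon E = pc, so E = 9.593e-18 J.
Converting to eV: E = 59.88 eV ≈ 59.9 eV.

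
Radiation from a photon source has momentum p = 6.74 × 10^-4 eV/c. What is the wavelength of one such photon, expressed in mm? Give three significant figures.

In SI units: p = 6.74 × 10^-4 eV/c = 3.6020 × 10^-31 kg·m/s.
Apply λ = h/p: λ = 0.001840 m.
Converting to mm: λ = 1.840 mm ≈ 1.84 mm.

1.84 mm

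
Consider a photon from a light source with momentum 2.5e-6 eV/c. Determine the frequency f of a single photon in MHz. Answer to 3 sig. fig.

604 MHz

Take h = 6.62607015e-34 J·s, c = 2.99792458e8 m/s, 1 eV = 1.602176634e-19 J.
In SI units: p = 2.5e-6 eV/c = 1.3361e-33 kg·m/s.
For a photon f = pc/h, so f = 6.045e8 Hz.
Converting to MHz: f = 604.5 MHz ≈ 604 MHz.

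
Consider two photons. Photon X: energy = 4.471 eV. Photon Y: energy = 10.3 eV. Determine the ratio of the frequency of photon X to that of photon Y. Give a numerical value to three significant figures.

0.434

f_X = 1.081 × 10^15 Hz (from energy = 4.471 eV, via f = E/h).
f_Y = 2.491 × 10^15 Hz (from energy = 10.3 eV, via f = E/h).
Ratio = 1.081 × 10^15 / 2.491 × 10^15 = 0.434.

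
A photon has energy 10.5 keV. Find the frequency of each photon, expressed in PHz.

2540 PHz

Use h = 6.62607015e-34 J·s, 1 eV = 1.602176634e-19 J.
In SI units: E = 10.5 keV = 1.6823e-15 J.
Since f = E/h for a photon, f = 2.539e18 Hz.
Converting to PHz: f = 2539 PHz ≈ 2540 PHz.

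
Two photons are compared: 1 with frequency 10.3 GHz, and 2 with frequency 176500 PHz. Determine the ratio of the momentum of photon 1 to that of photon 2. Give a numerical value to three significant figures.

p_1 = 2.277 × 10^-32 kg·m/s (from frequency = 10.3 GHz, via p = hf/c).
p_2 = 3.901 × 10^-22 kg·m/s (from frequency = 176500 PHz, via p = hf/c).
Ratio = 2.277 × 10^-32 / 3.901 × 10^-22 = 5.84 × 10^-11.

5.84 × 10^-11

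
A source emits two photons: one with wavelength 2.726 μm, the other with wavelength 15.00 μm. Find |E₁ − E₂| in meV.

372 meV

Using E = hc/λ: E₁ = 7.2870e-20 J, E₂ = 1.3243e-20 J.
|ΔE| = |7.2870e-20 − 1.3243e-20| = 5.96e-20 J = 372 meV.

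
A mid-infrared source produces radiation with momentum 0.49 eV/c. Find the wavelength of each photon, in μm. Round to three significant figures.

2.53 μm

In SI units: p = 0.49 eV/c = 2.6187·10^-28 kg·m/s.
Apply λ = h/p: λ = 2.530·10^-6 m.
Converting to μm: λ = 2.530 μm ≈ 2.53 μm.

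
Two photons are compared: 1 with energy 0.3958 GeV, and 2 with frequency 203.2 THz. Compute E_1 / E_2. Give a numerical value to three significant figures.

E_1 = 6.341 × 10^-11 J (from energy = 0.3958 GeV, via E given directly).
E_2 = 1.346 × 10^-19 J (from frequency = 203.2 THz, via E = hf).
Ratio = 6.341 × 10^-11 / 1.346 × 10^-19 = 4.71 × 10^8.

4.71 × 10^8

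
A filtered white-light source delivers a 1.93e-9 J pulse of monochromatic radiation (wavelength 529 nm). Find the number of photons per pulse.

Per-photon energy: E = 3.755e-19 J (from wavelength = 529 nm).
N = E_total / E_photon = 1.93e-9 J / 3.755e-19 J = 5.14e9.

5.14e9 photons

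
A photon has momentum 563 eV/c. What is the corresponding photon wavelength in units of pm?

2200 pm

In SI units: p = 563 eV/c = 3.0088 × 10^-25 kg·m/s.
Since λ = h/p for a photon, λ = 2.202 × 10^-9 m.
Converting to pm: λ = 2202 pm ≈ 2200 pm.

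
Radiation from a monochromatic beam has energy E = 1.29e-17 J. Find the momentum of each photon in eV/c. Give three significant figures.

80.5 eV/c

Take c = 2.99792458e8 m/s, 1 eV = 1.602176634e-19 J.
Apply p = E/c: p = 4.303e-26 kg·m/s.
Converting to eV/c: p = 80.52 eV/c ≈ 80.5 eV/c.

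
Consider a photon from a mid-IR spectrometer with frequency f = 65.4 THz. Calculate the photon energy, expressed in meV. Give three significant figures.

Convert to SI: f = 65.4 THz = 6.54e13 Hz.
Apply E = hf: E = 4.333e-20 J.
Converting to meV: E = 270.5 meV ≈ 270 meV.

270 meV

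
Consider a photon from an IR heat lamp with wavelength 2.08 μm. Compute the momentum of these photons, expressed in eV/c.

0.596 eV/c

Use h = 6.62607015 × 10^-34 J·s, c = 2.99792458 × 10^8 m/s, 1 eV = 1.602176634 × 10^-19 J.
In SI units: λ = 2.08 μm = 2.08 × 10^-6 m.
Apply p = h/λ: p = 3.186 × 10^-28 kg·m/s.
Converting to eV/c: p = 0.5961 eV/c ≈ 0.596 eV/c.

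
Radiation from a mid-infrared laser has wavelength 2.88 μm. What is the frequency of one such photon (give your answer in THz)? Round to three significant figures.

(c = 2.99792458e8 m/s.)
First convert: λ = 2.88 μm = 2.88e-6 m.
The photon relation is f = c/λ, giving f = 1.041e14 Hz.
Converting to THz: f = 104.1 THz ≈ 104 THz.

104 THz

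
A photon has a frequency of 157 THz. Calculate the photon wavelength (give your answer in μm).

1.91 μm

First convert: f = 157 THz = 1.57 × 10^14 Hz.
For a photon λ = c/f, so λ = 1.910 × 10^-6 m.
Converting to μm: λ = 1.910 μm ≈ 1.91 μm.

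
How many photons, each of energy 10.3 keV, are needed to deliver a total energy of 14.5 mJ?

Per-photon energy: E = 1.650e-15 J (from energy = 10.3 keV).
N = E_total / E_photon = 0.0145 J / 1.650e-15 J = 8.79e12.

8.79e12 photons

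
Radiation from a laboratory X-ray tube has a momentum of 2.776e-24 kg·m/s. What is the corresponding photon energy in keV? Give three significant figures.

5.19 keV

The photon relation is E = pc, giving E = 8.322e-16 J.
Converting to keV: E = 5.194 keV ≈ 5.19 keV.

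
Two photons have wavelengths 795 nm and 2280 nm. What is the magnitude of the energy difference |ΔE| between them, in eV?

1.02 eV

Using E = hc/λ: E₁ = 2.499 × 10^-19 J, E₂ = 8.712 × 10^-20 J.
|ΔE| = |2.499 × 10^-19 − 8.712 × 10^-20| = 1.63 × 10^-19 J = 1.02 eV.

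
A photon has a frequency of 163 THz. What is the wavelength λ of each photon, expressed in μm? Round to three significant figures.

1.84 μm

First convert: f = 163 THz = 1.63·10^14 Hz.
Apply λ = c/f: λ = 1.839·10^-6 m.
Converting to μm: λ = 1.839 μm ≈ 1.84 μm.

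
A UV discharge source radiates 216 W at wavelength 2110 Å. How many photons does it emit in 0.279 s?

Total energy: E_total = P·t = 216 × 0.279 = 60.26 J.
Per-photon energy: E = 9.414 × 10^-19 J.
N = E_total / E_photon = 6.40 × 10^19.

6.40 × 10^19 photons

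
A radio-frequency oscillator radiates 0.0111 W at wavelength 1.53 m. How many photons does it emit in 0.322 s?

Total energy: E_total = P·t = 0.0111 × 0.322 = 0.003574 J.
Per-photon energy: E = 1.298 × 10^-25 J.
N = E_total / E_photon = 2.75 × 10^22.

2.75 × 10^22 photons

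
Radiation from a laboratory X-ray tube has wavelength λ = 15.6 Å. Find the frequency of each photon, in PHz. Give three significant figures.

Convert to SI: λ = 15.6 Å = 1.56e-9 m.
For a photon f = c/λ, so f = 1.922e17 Hz.
Converting to PHz: f = 192.2 PHz ≈ 192 PHz.

192 PHz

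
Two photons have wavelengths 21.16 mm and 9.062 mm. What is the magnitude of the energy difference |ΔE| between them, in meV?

Using E = hc/λ: E₁ = 9.3877 × 10^-24 J, E₂ = 2.1921 × 10^-23 J.
|ΔE| = |9.3877 × 10^-24 − 2.1921 × 10^-23| = 1.25 × 10^-23 J = 0.0782 meV.

0.0782 meV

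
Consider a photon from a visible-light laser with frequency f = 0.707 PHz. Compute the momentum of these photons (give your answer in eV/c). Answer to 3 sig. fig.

2.92 eV/c

(h = 6.62607015e-34 J·s, c = 2.99792458e8 m/s, 1 eV = 1.602176634e-19 J.)
First convert: f = 0.707 PHz = 7.07e14 Hz.
Apply p = hf/c: p = 1.563e-27 kg·m/s.
Converting to eV/c: p = 2.924 eV/c ≈ 2.92 eV/c.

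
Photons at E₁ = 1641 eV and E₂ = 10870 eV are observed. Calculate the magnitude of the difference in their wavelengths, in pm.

641 pm

Using λ = hc/E: λ₁ = 7.5554·10^-10 m, λ₂ = 1.1406·10^-10 m.
|Δλ| = |7.5554·10^-10 − 1.1406·10^-10| = 6.41·10^-10 m = 641 pm.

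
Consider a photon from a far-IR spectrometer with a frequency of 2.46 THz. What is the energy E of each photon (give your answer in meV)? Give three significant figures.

In SI units: f = 2.46 THz = 2.46e12 Hz.
Apply E = hf: E = 1.630e-21 J.
Converting to meV: E = 10.17 meV ≈ 10.2 meV.

10.2 meV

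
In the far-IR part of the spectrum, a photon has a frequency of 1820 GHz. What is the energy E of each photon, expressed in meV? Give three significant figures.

7.53 meV

First convert: f = 1820 GHz = 1.82 × 10^12 Hz.
For a photon E = hf, so E = 1.206 × 10^-21 J.
Converting to meV: E = 7.527 meV ≈ 7.53 meV.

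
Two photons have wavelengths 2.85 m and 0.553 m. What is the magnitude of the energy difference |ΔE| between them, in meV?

1.81e-3 meV

Using E = hc/λ: E₁ = 6.970e-26 J, E₂ = 3.592e-25 J.
|ΔE| = |6.970e-26 − 3.592e-25| = 2.90e-25 J = 1.81e-3 meV.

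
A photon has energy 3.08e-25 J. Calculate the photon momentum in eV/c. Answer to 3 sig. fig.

The photon relation is p = E/c, giving p = 1.027e-33 kg·m/s.
Converting to eV/c: p = 1.922e-6 eV/c ≈ 1.92e-6 eV/c.

1.92e-6 eV/c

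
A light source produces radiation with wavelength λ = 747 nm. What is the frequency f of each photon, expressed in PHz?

(c = 2.99792458 × 10^8 m/s.)
Convert to SI: λ = 747 nm = 7.47 × 10^-7 m.
Since f = c/λ for a photon, f = 4.013 × 10^14 Hz.
Converting to PHz: f = 0.4013 PHz ≈ 0.401 PHz.

0.401 PHz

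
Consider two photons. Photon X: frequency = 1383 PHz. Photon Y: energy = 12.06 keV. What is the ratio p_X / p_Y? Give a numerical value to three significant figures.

p_X = 3.057e-24 kg·m/s (from frequency = 1383 PHz, via p = hf/c).
p_Y = 6.445e-24 kg·m/s (from energy = 12.06 keV, via p = E/c).
Ratio = 3.057e-24 / 6.445e-24 = 0.474.

0.474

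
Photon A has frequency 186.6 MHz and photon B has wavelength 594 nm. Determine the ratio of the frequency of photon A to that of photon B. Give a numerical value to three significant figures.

3.70e-7

f_A = 1.866e8 Hz (from frequency = 186.6 MHz, via f given directly).
f_B = 5.047e14 Hz (from wavelength = 594 nm, via f = c/λ).
Ratio = 1.866e8 / 5.047e14 = 3.70e-7.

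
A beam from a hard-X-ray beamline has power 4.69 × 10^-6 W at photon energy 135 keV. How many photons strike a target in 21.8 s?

Total energy: E_total = P·t = 4.69 × 10^-6 × 21.8 = 1.022 × 10^-4 J.
Per-photon energy: E = 2.163 × 10^-14 J.
N = E_total / E_photon = 4.73 × 10^9.

4.73 × 10^9 photons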